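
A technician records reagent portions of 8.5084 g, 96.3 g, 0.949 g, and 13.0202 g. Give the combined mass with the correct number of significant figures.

118.8 g

8.5084 g + 96.3 g + 0.949 g + 13.0202 g = 118.7776 g.
Addition/subtraction keeps the fewest decimal places: 8.5084 → 4 decimal places, 96.3 → 1 decimal place, 0.949 → 3 decimal places, 13.0202 → 4 decimal places; limit is 1.
Rounded to 1 decimal place: 118.8 g.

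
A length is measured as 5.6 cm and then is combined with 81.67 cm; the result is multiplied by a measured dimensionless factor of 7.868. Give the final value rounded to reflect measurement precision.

687 cm

5.6 cm + 81.67 cm = 87.27 cm; the sum is limited to 1 decimal place (3 s.f.).
Carrying full precision, 87.27 × 7.868 = 686.64036 cm; 7.868 has 4 s.f., so the result keeps min(3, 4) = 3 s.f.
Rounded to 3 significant figures: 687 cm.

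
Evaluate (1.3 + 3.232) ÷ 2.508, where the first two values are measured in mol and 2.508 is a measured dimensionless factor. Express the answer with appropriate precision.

1.8 mol

1.3 mol + 3.232 mol = 4.532 mol; the sum is limited to 1 decimal place (2 s.f.).
Carrying full precision, 4.532 ÷ 2.508 = 1.80701754386… mol; 2.508 has 4 s.f., so the result keeps min(2, 4) = 2 s.f.
Rounded to 2 significant figures: 1.8 mol.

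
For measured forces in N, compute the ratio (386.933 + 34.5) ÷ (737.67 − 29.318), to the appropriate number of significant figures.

386.933 + 34.5 = 421.433, limited to 1 d.p. → 4 s.f.; 737.67 − 29.318 = 708.352, limited to 2 d.p. → 5 s.f.
Carrying full precision, 421.433 ÷ 708.352 = 0.59494855665…; keep min(4, 5) = 4 s.f.
Rounded to 4 significant figures: 0.5949.

0.5949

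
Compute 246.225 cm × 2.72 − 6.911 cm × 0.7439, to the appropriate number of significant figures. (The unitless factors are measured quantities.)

665 cm

246.225 × 2.72 = 669.732 → 6.70 × 10^2 cm (3 s.f., last digit at the 10^0 place).
6.911 × 0.7439 = 5.1410929 → 5.141 cm (4 s.f., last digit at the 10^-3 place).
Difference: 664.5909071 cm; keep the coarser place, 10^0.
Result: 665 cm.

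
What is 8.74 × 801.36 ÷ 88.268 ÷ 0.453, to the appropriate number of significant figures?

8.74 × 801.36 ÷ 88.268 ÷ 0.453 = 175.161076277…
Multiplication/division keeps the fewest significant figures: 8.74 → 3 s.f., 801.36 → 5 s.f., 88.268 → 5 s.f., 0.453 → 3 s.f.; limit is 3.
Rounded to 3 significant figures: 175.

175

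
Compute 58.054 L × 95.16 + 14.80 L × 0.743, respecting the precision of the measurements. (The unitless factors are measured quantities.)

5535 L

58.054 × 95.16 = 5524.41864 → 5524 L (4 s.f., last digit at the 10^0 place).
14.80 × 0.743 = 10.9964 → 11.0 L (3 s.f., last digit at the 10^-1 place).
Sum: 5535.41504 L; keep the coarser place, 10^0.
Result: 5535 L.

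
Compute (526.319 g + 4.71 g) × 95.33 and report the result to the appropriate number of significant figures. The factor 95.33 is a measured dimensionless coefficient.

526.319 g + 4.71 g = 531.029 g; the sum is limited to 2 decimal places (5 s.f.).
Carrying full precision, 531.029 × 95.33 = 50622.99457 g; 95.33 has 4 s.f., so the result keeps min(5, 4) = 4 s.f.
Rounded to 4 significant figures: 5.062 × 10^4 g.

5.062 × 10^4 g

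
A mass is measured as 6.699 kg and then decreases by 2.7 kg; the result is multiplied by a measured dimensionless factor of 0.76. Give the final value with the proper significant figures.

3.0 kg

6.699 kg − 2.7 kg = 3.999 kg; the difference is limited to 1 decimal place (2 s.f.).
Carrying full precision, 3.999 × 0.76 = 3.03924 kg; 0.76 has 2 s.f., so the result keeps min(2, 2) = 2 s.f.
Rounded to 2 significant figures: 3.0 kg.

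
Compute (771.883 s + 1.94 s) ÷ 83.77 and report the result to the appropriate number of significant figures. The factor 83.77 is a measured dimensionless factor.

9.237 s

771.883 s + 1.94 s = 773.823 s; the sum is limited to 2 decimal places (5 s.f.).
Carrying full precision, 773.823 ÷ 83.77 = 9.23747164856… s; 83.77 has 4 s.f., so the result keeps min(5, 4) = 4 s.f.
Rounded to 4 significant figures: 9.237 s.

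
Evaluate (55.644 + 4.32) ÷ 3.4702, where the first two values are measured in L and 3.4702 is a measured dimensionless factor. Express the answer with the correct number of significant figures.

55.644 L + 4.32 L = 59.964 L; the sum is limited to 2 decimal places (4 s.f.).
Carrying full precision, 59.964 ÷ 3.4702 = 17.2796956948… L; 3.4702 has 5 s.f., so the result keeps min(4, 5) = 4 s.f.
Rounded to 4 significant figures: 17.28 L.

17.28 L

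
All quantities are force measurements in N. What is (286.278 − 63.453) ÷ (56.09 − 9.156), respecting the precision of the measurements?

286.278 − 63.453 = 222.825, limited to 3 d.p. → 6 s.f.; 56.09 − 9.156 = 46.934, limited to 2 d.p. → 4 s.f.
Carrying full precision, 222.825 ÷ 46.934 = 4.74762432352…; keep min(6, 4) = 4 s.f.
Rounded to 4 significant figures: 4.748.

4.748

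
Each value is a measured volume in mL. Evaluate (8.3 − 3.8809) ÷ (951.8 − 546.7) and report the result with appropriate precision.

8.3 − 3.8809 = 4.4191, limited to 1 d.p. → 2 s.f.; 951.8 − 546.7 = 405.1, limited to 1 d.p. → 4 s.f.
Carrying full precision, 4.4191 ÷ 405.1 = 0.0109086645273…; keep min(2, 4) = 2 s.f.
Rounded to 2 significant figures: 0.011.

0.011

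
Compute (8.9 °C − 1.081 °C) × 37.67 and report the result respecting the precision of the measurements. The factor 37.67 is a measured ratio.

2.9 × 10² °C

8.9 °C − 1.081 °C = 7.819 °C; the difference is limited to 1 decimal place (2 s.f.).
Carrying full precision, 7.819 × 37.67 = 294.54173 °C; 37.67 has 4 s.f., so the result keeps min(2, 4) = 2 s.f.
Rounded to 2 significant figures: 2.9 × 10² °C.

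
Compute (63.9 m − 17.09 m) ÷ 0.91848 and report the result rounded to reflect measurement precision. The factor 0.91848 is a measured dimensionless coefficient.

51.0 m

63.9 m − 17.09 m = 46.81 m; the difference is limited to 1 decimal place (3 s.f.).
Carrying full precision, 46.81 ÷ 0.91848 = 50.9646372267… m; 0.91848 has 5 s.f., so the result keeps min(3, 5) = 3 s.f.
Rounded to 3 significant figures: 51.0 m.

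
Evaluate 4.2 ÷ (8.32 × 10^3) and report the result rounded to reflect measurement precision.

5.0 × 10^-4

4.2 ÷ (8.32 × 10^3) = 0.000504807692308…
Multiplication/division keeps the fewest significant figures: 4.2 → 2 s.f., 8.32 × 10^3 → 3 s.f.; limit is 2.
Rounded to 2 significant figures: 5.0 × 10^-4.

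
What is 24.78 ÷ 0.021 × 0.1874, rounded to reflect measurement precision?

24.78 ÷ 0.021 × 0.1874 = 221.132
Multiplication/division keeps the fewest significant figures: 24.78 → 4 s.f., 0.021 → 2 s.f., 0.1874 → 4 s.f.; limit is 2.
Rounded to 2 significant figures: 2.2 × 10².

2.2 × 10²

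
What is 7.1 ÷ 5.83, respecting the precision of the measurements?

1.2

7.1 ÷ 5.83 = 1.21783876501…
Multiplication/division keeps the fewest significant figures: 7.1 → 2 s.f., 5.83 → 3 s.f.; limit is 2.
Rounded to 2 significant figures: 1.2.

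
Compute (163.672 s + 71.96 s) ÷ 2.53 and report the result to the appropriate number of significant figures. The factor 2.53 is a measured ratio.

93.1 s

163.672 s + 71.96 s = 235.632 s; the sum is limited to 2 decimal places (5 s.f.).
Carrying full precision, 235.632 ÷ 2.53 = 93.1351778656… s; 2.53 has 3 s.f., so the result keeps min(5, 3) = 3 s.f.
Rounded to 3 significant figures: 93.1 s.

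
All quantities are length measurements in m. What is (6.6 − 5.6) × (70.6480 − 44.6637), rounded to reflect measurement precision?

6.6 − 5.6 = 1.0, limited to 1 d.p. → 2 s.f.; 70.6480 − 44.6637 = 25.9843, limited to 4 d.p. → 6 s.f.
Carrying full precision, 1.0 × 25.9843 = 25.9843; keep min(2, 6) = 2 s.f.
Rounded to 2 significant figures: 26 m².

26 m²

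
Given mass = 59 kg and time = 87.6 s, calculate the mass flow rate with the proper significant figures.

0.67 kg/s

mass flow rate = 59 kg ÷ 87.6 s = 0.673515981735… kg/s.
59 has 2 significant figures; 87.6 has 3.
Division/multiplication keeps the fewest: 2 significant figures.
Rounded: 0.67 kg/s.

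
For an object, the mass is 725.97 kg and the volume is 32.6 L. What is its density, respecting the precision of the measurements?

density = 725.97 kg ÷ 32.6 L = 22.2690184049… kg/L.
725.97 has 5 significant figures; 32.6 has 3.
Division/multiplication keeps the fewest: 3 significant figures.
Rounded: 22.3 kg/L.

22.3 kg/L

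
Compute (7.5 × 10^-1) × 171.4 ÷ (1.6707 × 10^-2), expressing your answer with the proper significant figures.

(7.5 × 10^-1) × 171.4 ÷ (1.6707 × 10^-2) = 7694.37960136…
Multiplication/division keeps the fewest significant figures: 7.5 × 10^-1 → 2 s.f., 171.4 → 4 s.f., 1.6707 × 10^-2 → 5 s.f.; limit is 2.
Rounded to 2 significant figures: 7.7 × 10^3.

7.7 × 10^3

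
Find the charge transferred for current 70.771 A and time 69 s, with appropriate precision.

4.9 × 10^3 C

charge transferred = 70.771 A × 69 s = 4883.199 C.
70.771 has 5 significant figures; 69 has 2.
Division/multiplication keeps the fewest: 2 significant figures.
Rounded: 4.9 × 10^3 C.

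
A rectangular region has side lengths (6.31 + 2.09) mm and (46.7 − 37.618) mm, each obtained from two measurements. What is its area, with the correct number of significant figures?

6.31 + 2.09 = 8.40, limited to 2 d.p. → 3 s.f.; 46.7 − 37.618 = 9.082, limited to 1 d.p. → 2 s.f.
Carrying full precision, 8.40 × 9.082 = 76.2888; keep min(3, 2) = 2 s.f.
Rounded to 2 significant figures: 76 mm².

76 mm²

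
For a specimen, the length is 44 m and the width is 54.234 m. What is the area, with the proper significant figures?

2.4 × 10^3 m²

area = 44 m × 54.234 m = 2386.296 m².
44 has 2 significant figures; 54.234 has 5.
Division/multiplication keeps the fewest: 2 significant figures.
Rounded: 2.4 × 10^3 m².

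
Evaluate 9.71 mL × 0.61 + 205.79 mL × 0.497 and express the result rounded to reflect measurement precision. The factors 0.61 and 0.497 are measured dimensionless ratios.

9.71 × 0.61 = 5.9231 → 5.9 mL (2 s.f., last digit at the 10^-1 place).
205.79 × 0.497 = 102.27763 → 102 mL (3 s.f., last digit at the 10^0 place).
Sum: 108.20073 mL; keep the coarser place, 10^0.
Result: 108 mL.

108 mL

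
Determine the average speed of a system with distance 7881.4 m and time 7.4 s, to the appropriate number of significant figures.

1.1 × 10^3 m/s

average speed = 7881.4 m ÷ 7.4 s = 1065.05405405… m/s.
7881.4 has 5 significant figures; 7.4 has 2.
Division/multiplication keeps the fewest: 2 significant figures.
Rounded: 1.1 × 10^3 m/s.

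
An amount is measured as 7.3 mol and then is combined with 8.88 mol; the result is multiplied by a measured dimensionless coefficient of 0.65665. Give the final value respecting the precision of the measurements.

10.6 mol

7.3 mol + 8.88 mol = 16.18 mol; the sum is limited to 1 decimal place (3 s.f.).
Carrying full precision, 16.18 × 0.65665 = 10.624597 mol; 0.65665 has 5 s.f., so the result keeps min(3, 5) = 3 s.f.
Rounded to 3 significant figures: 10.6 mol.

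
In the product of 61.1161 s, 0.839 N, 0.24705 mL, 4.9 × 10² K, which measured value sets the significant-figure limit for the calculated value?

61.1161 s → 6 s.f.; 0.839 N → 3 s.f.; 0.24705 mL → 5 s.f.; 4.9 × 10² K → 2 s.f.
The fewest is 2 significant figures, from 4.9 × 10² K.

4.9 × 10² K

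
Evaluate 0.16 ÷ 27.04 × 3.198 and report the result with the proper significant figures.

0.019

0.16 ÷ 27.04 × 3.198 = 0.0189230769231…
Multiplication/division keeps the fewest significant figures: 0.16 → 2 s.f., 27.04 → 4 s.f., 3.198 → 4 s.f.; limit is 2.
Rounded to 2 significant figures: 0.019.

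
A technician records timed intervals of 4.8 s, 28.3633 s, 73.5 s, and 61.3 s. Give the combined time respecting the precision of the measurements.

4.8 s + 28.3633 s + 73.5 s + 61.3 s = 167.9633 s.
Addition/subtraction keeps the fewest decimal places: 4.8 → 1 decimal place, 28.3633 → 4 decimal places, 73.5 → 1 decimal place, 61.3 → 1 decimal place; limit is 1.
Rounded to 1 decimal place: 168.0 s.

168.0 s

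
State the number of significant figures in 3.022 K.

3.022: zeros between nonzero digits are significant.

4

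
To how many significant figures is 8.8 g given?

8.8: every digit is nonzero and significant.

2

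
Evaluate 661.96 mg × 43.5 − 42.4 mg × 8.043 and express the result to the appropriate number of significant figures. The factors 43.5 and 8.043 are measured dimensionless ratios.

661.96 × 43.5 = 28795.26 → 2.88 × 10^4 mg (3 s.f., last digit at the 10^2 place).
42.4 × 8.043 = 341.0232 → 341 mg (3 s.f., last digit at the 10^0 place).
Difference: 28454.2368 mg; keep the coarser place, 10^2.
Result: 2.85 × 10^4 mg.

2.85 × 10^4 mg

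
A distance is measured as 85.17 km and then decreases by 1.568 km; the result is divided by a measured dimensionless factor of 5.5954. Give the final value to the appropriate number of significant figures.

14.94 km

85.17 km − 1.568 km = 83.602 km; the difference is limited to 2 decimal places (4 s.f.).
Carrying full precision, 83.602 ÷ 5.5954 = 14.9412017014… km; 5.5954 has 5 s.f., so the result keeps min(4, 5) = 4 s.f.
Rounded to 4 significant figures: 14.94 km.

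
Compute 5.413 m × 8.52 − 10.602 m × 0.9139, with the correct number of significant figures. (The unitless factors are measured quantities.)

5.413 × 8.52 = 46.11876 → 46.1 m (3 s.f., last digit at the 10^-1 place).
10.602 × 0.9139 = 9.6891678 → 9.689 m (4 s.f., last digit at the 10^-3 place).
Difference: 36.4295922 m; keep the coarser place, 10^-1.
Result: 36.4 m.

36.4 m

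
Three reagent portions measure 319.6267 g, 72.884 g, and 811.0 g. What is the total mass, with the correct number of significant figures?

1203.5 g

319.6267 g + 72.884 g + 811.0 g = 1203.5107 g.
Addition/subtraction keeps the fewest decimal places: 319.6267 → 4 decimal places, 72.884 → 3 decimal places, 811.0 → 1 decimal place; limit is 1.
Rounded to 1 decimal place: 1203.5 g.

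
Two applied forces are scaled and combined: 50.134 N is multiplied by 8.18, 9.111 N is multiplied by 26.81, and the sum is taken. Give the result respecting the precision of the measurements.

50.134 × 8.18 = 410.09612 → 410. N (3 s.f., last digit at the 10^0 place).
9.111 × 26.81 = 244.26591 → 244.3 N (4 s.f., last digit at the 10^-1 place).
Sum: 654.36203 N; keep the coarser place, 10^0.
Result: 654 N.

654 N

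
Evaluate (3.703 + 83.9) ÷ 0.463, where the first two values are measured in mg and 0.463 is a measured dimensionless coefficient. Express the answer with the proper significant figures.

189 mg

3.703 mg + 83.9 mg = 87.603 mg; the sum is limited to 1 decimal place (3 s.f.).
Carrying full precision, 87.603 ÷ 0.463 = 189.207343413… mg; 0.463 has 3 s.f., so the result keeps min(3, 3) = 3 s.f.
Rounded to 3 significant figures: 189 mg.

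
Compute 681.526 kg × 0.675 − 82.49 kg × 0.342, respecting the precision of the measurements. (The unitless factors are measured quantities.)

681.526 × 0.675 = 460.03005 → 4.60 × 10² kg (3 s.f., last digit at the 10^0 place).
82.49 × 0.342 = 28.21158 → 28.2 kg (3 s.f., last digit at the 10^-1 place).
Difference: 431.81847 kg; keep the coarser place, 10^0.
Result: 432 kg.

432 kg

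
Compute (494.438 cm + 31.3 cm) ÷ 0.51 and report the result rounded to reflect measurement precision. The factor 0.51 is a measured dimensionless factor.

1.0 × 10³ cm

494.438 cm + 31.3 cm = 525.738 cm; the sum is limited to 1 decimal place (4 s.f.).
Carrying full precision, 525.738 ÷ 0.51 = 1030.85882353… cm; 0.51 has 2 s.f., so the result keeps min(4, 2) = 2 s.f.
Rounded to 2 significant figures: 1.0 × 10³ cm.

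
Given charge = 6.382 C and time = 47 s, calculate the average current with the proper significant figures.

0.14 A

average current = 6.382 C ÷ 47 s = 0.135787234043… A.
6.382 has 4 significant figures; 47 has 2.
Division/multiplication keeps the fewest: 2 significant figures.
Rounded: 0.14 A.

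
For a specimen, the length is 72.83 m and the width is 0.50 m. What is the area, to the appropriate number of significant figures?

area = 72.83 m × 0.50 m = 36.415 m².
72.83 has 4 significant figures; 0.50 has 2.
Division/multiplication keeps the fewest: 2 significant figures.
Rounded: 36 m².

36 m²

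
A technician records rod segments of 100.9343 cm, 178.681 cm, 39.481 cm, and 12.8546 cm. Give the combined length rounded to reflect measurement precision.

100.9343 cm + 178.681 cm + 39.481 cm + 12.8546 cm = 331.9509 cm.
Addition/subtraction keeps the fewest decimal places: 100.9343 → 4 decimal places, 178.681 → 3 decimal places, 39.481 → 3 decimal places, 12.8546 → 4 decimal places; limit is 3.
Rounded to 3 decimal places: 331.951 cm.

331.951 cm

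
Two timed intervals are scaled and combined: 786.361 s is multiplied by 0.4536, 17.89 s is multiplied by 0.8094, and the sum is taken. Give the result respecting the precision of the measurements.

371.2 s

786.361 × 0.4536 = 356.6933496 → 356.7 s (4 s.f., last digit at the 10^-1 place).
17.89 × 0.8094 = 14.480166 → 14.48 s (4 s.f., last digit at the 10^-2 place).
Sum: 371.1735156 s; keep the coarser place, 10^-1.
Result: 371.2 s.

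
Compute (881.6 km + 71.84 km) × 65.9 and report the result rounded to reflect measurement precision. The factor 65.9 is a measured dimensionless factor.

881.6 km + 71.84 km = 953.44 km; the sum is limited to 1 decimal place (4 s.f.).
Carrying full precision, 953.44 × 65.9 = 62831.696 km; 65.9 has 3 s.f., so the result keeps min(4, 3) = 3 s.f.
Rounded to 3 significant figures: 6.28 × 10⁴ km.

6.28 × 10⁴ km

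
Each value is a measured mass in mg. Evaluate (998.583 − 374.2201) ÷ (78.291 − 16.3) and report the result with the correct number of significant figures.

998.583 − 374.2201 = 624.3629, limited to 3 d.p. → 6 s.f.; 78.291 − 16.3 = 61.991, limited to 1 d.p. → 3 s.f.
Carrying full precision, 624.3629 ÷ 61.991 = 10.0718313949…; keep min(6, 3) = 3 s.f.
Rounded to 3 significant figures: 10.1.

10.1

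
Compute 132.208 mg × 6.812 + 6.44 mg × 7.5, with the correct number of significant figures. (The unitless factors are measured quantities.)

949 mg

132.208 × 6.812 = 900.600896 → 900.6 mg (4 s.f., last digit at the 10^-1 place).
6.44 × 7.5 = 48.3 → 48 mg (2 s.f., last digit at the 10^0 place).
Sum: 948.900896 mg; keep the coarser place, 10^0.
Result: 949 mg.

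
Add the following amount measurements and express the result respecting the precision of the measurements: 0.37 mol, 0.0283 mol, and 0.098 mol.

0.50 mol

0.37 mol + 0.0283 mol + 0.098 mol = 0.4963 mol.
Addition/subtraction keeps the fewest decimal places: 0.37 → 2 decimal places, 0.0283 → 4 decimal places, 0.098 → 3 decimal places; limit is 2.
Rounded to 2 decimal places: 0.50 mol.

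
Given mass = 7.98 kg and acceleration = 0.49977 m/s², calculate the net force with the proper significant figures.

3.99 N

net force = 7.98 kg × 0.49977 m/s² = 3.9881646 N.
7.98 has 3 significant figures; 0.49977 has 5.
Division/multiplication keeps the fewest: 3 significant figures.
Rounded: 3.99 N.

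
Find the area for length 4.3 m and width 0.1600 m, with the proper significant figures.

0.69 m²

area = 4.3 m × 0.1600 m = 0.688 m².
4.3 has 2 significant figures; 0.1600 has 4.
Division/multiplication keeps the fewest: 2 significant figures.
Rounded: 0.69 m².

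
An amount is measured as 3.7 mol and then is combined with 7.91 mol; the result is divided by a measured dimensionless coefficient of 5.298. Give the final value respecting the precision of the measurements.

2.19 mol

3.7 mol + 7.91 mol = 11.61 mol; the sum is limited to 1 decimal place (3 s.f.).
Carrying full precision, 11.61 ÷ 5.298 = 2.19139297848… mol; 5.298 has 4 s.f., so the result keeps min(3, 4) = 3 s.f.
Rounded to 3 significant figures: 2.19 mol.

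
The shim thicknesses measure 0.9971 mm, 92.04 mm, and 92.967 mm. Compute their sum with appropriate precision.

0.9971 mm + 92.04 mm + 92.967 mm = 186.0041 mm.
Addition/subtraction keeps the fewest decimal places: 0.9971 → 4 decimal places, 92.04 → 2 decimal places, 92.967 → 3 decimal places; limit is 2.
Rounded to 2 decimal places: 186.00 mm.

186.00 mm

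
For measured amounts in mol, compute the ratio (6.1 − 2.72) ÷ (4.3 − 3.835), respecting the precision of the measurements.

6.1 − 2.72 = 3.38, limited to 1 d.p. → 2 s.f.; 4.3 − 3.835 = 0.465, limited to 1 d.p. → 1 s.f.
Carrying full precision, 3.38 ÷ 0.465 = 7.2688172043…; keep min(2, 1) = 1 s.f.
Rounded to 1 significant figure: 7.

7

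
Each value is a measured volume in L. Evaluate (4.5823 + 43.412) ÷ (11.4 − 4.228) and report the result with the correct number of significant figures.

4.5823 + 43.412 = 47.9943, limited to 3 d.p. → 5 s.f.; 11.4 − 4.228 = 7.172, limited to 1 d.p. → 2 s.f.
Carrying full precision, 47.9943 ÷ 7.172 = 6.69189905187…; keep min(5, 2) = 2 s.f.
Rounded to 2 significant figures: 6.7.

6.7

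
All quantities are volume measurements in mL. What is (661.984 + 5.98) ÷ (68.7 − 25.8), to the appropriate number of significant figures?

15.6

661.984 + 5.98 = 667.964, limited to 2 d.p. → 5 s.f.; 68.7 − 25.8 = 42.9, limited to 1 d.p. → 3 s.f.
Carrying full precision, 667.964 ÷ 42.9 = 15.5702564103…; keep min(5, 3) = 3 s.f.
Rounded to 3 significant figures: 15.6.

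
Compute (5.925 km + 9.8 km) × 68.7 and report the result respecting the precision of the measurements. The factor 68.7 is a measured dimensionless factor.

5.925 km + 9.8 km = 15.725 km; the sum is limited to 1 decimal place (3 s.f.).
Carrying full precision, 15.725 × 68.7 = 1080.3075 km; 68.7 has 3 s.f., so the result keeps min(3, 3) = 3 s.f.
Rounded to 3 significant figures: 1.08 × 10³ km.

1.08 × 10³ km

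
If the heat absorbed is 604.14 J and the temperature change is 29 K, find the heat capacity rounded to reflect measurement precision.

heat capacity = 604.14 J ÷ 29 K = 20.8324137931… J/K.
604.14 has 5 significant figures; 29 has 2.
Division/multiplication keeps the fewest: 2 significant figures.
Rounded: 21 J/K.

21 J/K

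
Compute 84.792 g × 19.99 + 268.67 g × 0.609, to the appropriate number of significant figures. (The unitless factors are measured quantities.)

84.792 × 19.99 = 1694.99208 → 1695 g (4 s.f., last digit at the 10^0 place).
268.67 × 0.609 = 163.62003 → 164 g (3 s.f., last digit at the 10^0 place).
Sum: 1858.61211 g; keep the coarser place, 10^0.
Result: 1.859 × 10^3 g.

1.859 × 10^3 g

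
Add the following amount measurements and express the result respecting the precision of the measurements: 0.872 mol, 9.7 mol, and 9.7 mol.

0.872 mol + 9.7 mol + 9.7 mol = 20.272 mol.
Addition/subtraction keeps the fewest decimal places: 0.872 → 3 decimal places, 9.7 → 1 decimal place, 9.7 → 1 decimal place; limit is 1.
Rounded to 1 decimal place: 20.3 mol.

20.3 mol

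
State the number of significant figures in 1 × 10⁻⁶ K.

1

1 × 10⁻⁶: in scientific notation every digit of the coefficient is significant.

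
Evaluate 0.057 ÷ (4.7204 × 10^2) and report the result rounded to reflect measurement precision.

1.2 × 10^-4

0.057 ÷ (4.7204 × 10^2) = 0.000120752478604…
Multiplication/division keeps the fewest significant figures: 0.057 → 2 s.f., 4.7204 × 10^2 → 5 s.f.; limit is 2.
Rounded to 2 significant figures: 1.2 × 10^-4.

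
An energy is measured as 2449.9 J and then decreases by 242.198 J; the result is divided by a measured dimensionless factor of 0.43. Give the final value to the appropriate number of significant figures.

5.1 × 10^3 J

2449.9 J − 242.198 J = 2207.702 J; the difference is limited to 1 decimal place (5 s.f.).
Carrying full precision, 2207.702 ÷ 0.43 = 5134.19069767… J; 0.43 has 2 s.f., so the result keeps min(5, 2) = 2 s.f.
Rounded to 2 significant figures: 5.1 × 10^3 J.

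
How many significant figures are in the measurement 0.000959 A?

3

0.000959: leading zeros are not significant.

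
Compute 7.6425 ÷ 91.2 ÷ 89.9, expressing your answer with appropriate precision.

9.32 × 10^-4

7.6425 ÷ 91.2 ÷ 89.9 = 0.000932139511738…
Multiplication/division keeps the fewest significant figures: 7.6425 → 5 s.f., 91.2 → 3 s.f., 89.9 → 3 s.f.; limit is 3.
Rounded to 3 significant figures: 9.32 × 10^-4.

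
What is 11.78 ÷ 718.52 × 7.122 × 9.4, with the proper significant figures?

1.1

11.78 ÷ 718.52 × 7.122 × 9.4 = 1.09758017035…
Multiplication/division keeps the fewest significant figures: 11.78 → 4 s.f., 718.52 → 5 s.f., 7.122 → 4 s.f., 9.4 → 2 s.f.; limit is 2.
Rounded to 2 significant figures: 1.1.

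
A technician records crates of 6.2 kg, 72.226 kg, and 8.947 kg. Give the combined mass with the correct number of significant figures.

87.4 kg

6.2 kg + 72.226 kg + 8.947 kg = 87.373 kg.
Addition/subtraction keeps the fewest decimal places: 6.2 → 1 decimal place, 72.226 → 3 decimal places, 8.947 → 3 decimal places; limit is 1.
Rounded to 1 decimal place: 87.4 kg.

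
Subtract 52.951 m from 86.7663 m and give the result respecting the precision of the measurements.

86.7663 m − 52.951 m = 33.8153 m.
Addition/subtraction keeps the fewest decimal places: 86.7663 → 4 decimal places, 52.951 → 3 decimal places; limit is 3.
Rounded to 3 decimal places: 33.815 m.

33.815 m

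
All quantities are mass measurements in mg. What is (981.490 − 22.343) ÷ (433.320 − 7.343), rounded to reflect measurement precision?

2.25164

981.490 − 22.343 = 959.147, limited to 3 d.p. → 6 s.f.; 433.320 − 7.343 = 425.977, limited to 3 d.p. → 6 s.f.
Carrying full precision, 959.147 ÷ 425.977 = 2.25164034678…; keep min(6, 6) = 6 s.f.
Rounded to 6 significant figures: 2.25164.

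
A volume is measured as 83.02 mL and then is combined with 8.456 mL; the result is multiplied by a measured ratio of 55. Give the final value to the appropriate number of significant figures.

83.02 mL + 8.456 mL = 91.476 mL; the sum is limited to 2 decimal places (4 s.f.).
Carrying full precision, 91.476 × 55 = 5031.18 mL; 55 has 2 s.f., so the result keeps min(4, 2) = 2 s.f.
Rounded to 2 significant figures: 5.0 × 10^3 mL.

5.0 × 10^3 mL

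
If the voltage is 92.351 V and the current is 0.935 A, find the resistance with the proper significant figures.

98.8 Ω

resistance = 92.351 V ÷ 0.935 A = 98.7711229947… Ω.
92.351 has 5 significant figures; 0.935 has 3.
Division/multiplication keeps the fewest: 3 significant figures.
Rounded: 98.8 Ω.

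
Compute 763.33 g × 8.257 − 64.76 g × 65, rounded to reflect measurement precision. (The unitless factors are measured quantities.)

763.33 × 8.257 = 6302.81581 → 6303 g (4 s.f., last digit at the 10^0 place).
64.76 × 65 = 4209.4 → 4.2 × 10³ g (2 s.f., last digit at the 10^2 place).
Difference: 2093.41581 g; keep the coarser place, 10^2.
Result: 2.1 × 10³ g.

2.1 × 10³ g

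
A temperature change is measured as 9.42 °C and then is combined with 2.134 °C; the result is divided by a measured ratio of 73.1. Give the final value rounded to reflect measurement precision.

9.42 °C + 2.134 °C = 11.554 °C; the sum is limited to 2 decimal places (4 s.f.).
Carrying full precision, 11.554 ÷ 73.1 = 0.15805745554… °C; 73.1 has 3 s.f., so the result keeps min(4, 3) = 3 s.f.
Rounded to 3 significant figures: 0.158 °C.

0.158 °C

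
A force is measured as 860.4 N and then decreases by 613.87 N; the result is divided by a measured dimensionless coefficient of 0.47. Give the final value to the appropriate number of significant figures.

5.2 × 10² N

860.4 N − 613.87 N = 246.53 N; the difference is limited to 1 decimal place (4 s.f.).
Carrying full precision, 246.53 ÷ 0.47 = 524.531914894… N; 0.47 has 2 s.f., so the result keeps min(4, 2) = 2 s.f.
Rounded to 2 significant figures: 5.2 × 10² N.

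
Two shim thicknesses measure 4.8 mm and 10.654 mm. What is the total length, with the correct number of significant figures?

4.8 mm + 10.654 mm = 15.454 mm.
Addition/subtraction keeps the fewest decimal places: 4.8 → 1 decimal place, 10.654 → 3 decimal places; limit is 1.
Rounded to 1 decimal place: 15.5 mm.

15.5 mm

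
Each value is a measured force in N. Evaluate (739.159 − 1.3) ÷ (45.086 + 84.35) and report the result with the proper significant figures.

739.159 − 1.3 = 737.859, limited to 1 d.p. → 4 s.f.; 45.086 + 84.35 = 129.436, limited to 2 d.p. → 5 s.f.
Carrying full precision, 737.859 ÷ 129.436 = 5.70057016595…; keep min(4, 5) = 4 s.f.
Rounded to 4 significant figures: 5.701.

5.701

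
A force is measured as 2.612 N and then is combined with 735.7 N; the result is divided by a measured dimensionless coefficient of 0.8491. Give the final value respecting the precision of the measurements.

869.5 N

2.612 N + 735.7 N = 738.312 N; the sum is limited to 1 decimal place (4 s.f.).
Carrying full precision, 738.312 ÷ 0.8491 = 869.523024379… N; 0.8491 has 4 s.f., so the result keeps min(4, 4) = 4 s.f.
Rounded to 4 significant figures: 869.5 N.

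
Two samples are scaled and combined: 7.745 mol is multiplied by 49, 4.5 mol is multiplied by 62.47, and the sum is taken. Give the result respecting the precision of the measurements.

7.745 × 49 = 379.505 → 3.8 × 10^2 mol (2 s.f., last digit at the 10^1 place).
4.5 × 62.47 = 281.115 → 2.8 × 10^2 mol (2 s.f., last digit at the 10^1 place).
Sum: 660.62 mol; keep the coarser place, 10^1.
Result: 6.6 × 10^2 mol.

6.6 × 10^2 mol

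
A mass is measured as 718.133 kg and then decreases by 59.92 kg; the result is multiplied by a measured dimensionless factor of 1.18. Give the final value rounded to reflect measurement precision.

777 kg

718.133 kg − 59.92 kg = 658.213 kg; the difference is limited to 2 decimal places (5 s.f.).
Carrying full precision, 658.213 × 1.18 = 776.69134 kg; 1.18 has 3 s.f., so the result keeps min(5, 3) = 3 s.f.
Rounded to 3 significant figures: 777 kg.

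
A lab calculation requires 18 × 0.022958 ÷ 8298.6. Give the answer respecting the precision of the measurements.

18 × 0.022958 ÷ 8298.6 = 0.0000497968332008…
Multiplication/division keeps the fewest significant figures: 18 → 2 s.f., 0.022958 → 5 s.f., 8298.6 → 5 s.f.; limit is 2.
Rounded to 2 significant figures: 5.0 × 10^-5.

5.0 × 10^-5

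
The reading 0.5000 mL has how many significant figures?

4

0.5000: leading zeros are not significant; trailing zeros after a decimal point are significant.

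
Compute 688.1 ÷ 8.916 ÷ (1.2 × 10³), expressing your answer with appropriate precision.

688.1 ÷ 8.916 ÷ (1.2 × 10³) = 0.06431321968…
Multiplication/division keeps the fewest significant figures: 688.1 → 4 s.f., 8.916 → 4 s.f., 1.2 × 10³ → 2 s.f.; limit is 2.
Rounded to 2 significant figures: 0.064.

0.064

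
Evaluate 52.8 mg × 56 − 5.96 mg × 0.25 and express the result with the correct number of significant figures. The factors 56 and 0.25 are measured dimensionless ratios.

3.0 × 10³ mg

52.8 × 56 = 2956.8 → 3.0 × 10³ mg (2 s.f., last digit at the 10^2 place).
5.96 × 0.25 = 1.49 → 1.5 mg (2 s.f., last digit at the 10^-1 place).
Difference: 2955.31 mg; keep the coarser place, 10^2.
Result: 3.0 × 10³ mg.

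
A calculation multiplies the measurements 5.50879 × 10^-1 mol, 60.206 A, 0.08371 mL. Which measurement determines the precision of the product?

5.50879 × 10^-1 mol → 6 s.f.; 60.206 A → 5 s.f.; 0.08371 mL → 4 s.f.
The fewest is 4 significant figures, from 0.08371 mL.

0.08371 mL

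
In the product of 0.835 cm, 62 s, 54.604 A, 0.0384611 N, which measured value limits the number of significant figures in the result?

62 s

0.835 cm → 3 s.f.; 62 s → 2 s.f.; 54.604 A → 5 s.f.; 0.0384611 N → 6 s.f.
The fewest is 2 significant figures, from 62 s.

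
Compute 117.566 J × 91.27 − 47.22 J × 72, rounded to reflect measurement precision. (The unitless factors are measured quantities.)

7.3 × 10^3 J

117.566 × 91.27 = 10730.24882 → 1.073 × 10^4 J (4 s.f., last digit at the 10^1 place).
47.22 × 72 = 3399.84 → 3.4 × 10^3 J (2 s.f., last digit at the 10^2 place).
Difference: 7330.40882 J; keep the coarser place, 10^2.
Result: 7.3 × 10^3 J.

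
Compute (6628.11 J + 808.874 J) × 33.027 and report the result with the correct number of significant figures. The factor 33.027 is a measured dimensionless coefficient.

6628.11 J + 808.874 J = 7436.984 J; the sum is limited to 2 decimal places (6 s.f.).
Carrying full precision, 7436.984 × 33.027 = 245621.270568 J; 33.027 has 5 s.f., so the result keeps min(6, 5) = 5 s.f.
Rounded to 5 significant figures: 2.4562 × 10^5 J.

2.4562 × 10^5 J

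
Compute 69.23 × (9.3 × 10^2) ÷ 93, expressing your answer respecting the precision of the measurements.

69.23 × (9.3 × 10^2) ÷ 93 = 692.3
Multiplication/division keeps the fewest significant figures: 69.23 → 4 s.f., 9.3 × 10^2 → 2 s.f., 93 → 2 s.f.; limit is 2.
Rounded to 2 significant figures: 6.9 × 10^2.

6.9 × 10^2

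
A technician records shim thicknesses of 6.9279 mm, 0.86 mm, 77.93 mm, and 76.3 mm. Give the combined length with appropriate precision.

6.9279 mm + 0.86 mm + 77.93 mm + 76.3 mm = 162.0179 mm.
Addition/subtraction keeps the fewest decimal places: 6.9279 → 4 decimal places, 0.86 → 2 decimal places, 77.93 → 2 decimal places, 76.3 → 1 decimal place; limit is 1.
Rounded to 1 decimal place: 162.0 mm.

162.0 mm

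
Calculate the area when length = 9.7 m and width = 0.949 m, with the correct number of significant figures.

area = 9.7 m × 0.949 m = 9.2053 m².
9.7 has 2 significant figures; 0.949 has 3.
Division/multiplication keeps the fewest: 2 significant figures.
Rounded: 9.2 m².

9.2 m²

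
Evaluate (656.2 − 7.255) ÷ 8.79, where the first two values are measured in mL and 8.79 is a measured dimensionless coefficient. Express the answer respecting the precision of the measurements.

73.8 mL

656.2 mL − 7.255 mL = 648.945 mL; the difference is limited to 1 decimal place (4 s.f.).
Carrying full precision, 648.945 ÷ 8.79 = 73.8276450512… mL; 8.79 has 3 s.f., so the result keeps min(4, 3) = 3 s.f.
Rounded to 3 significant figures: 73.8 mL.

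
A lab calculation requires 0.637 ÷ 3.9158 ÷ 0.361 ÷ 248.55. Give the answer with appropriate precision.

0.637 ÷ 3.9158 ÷ 0.361 ÷ 248.55 = 0.00181300065461…
Multiplication/division keeps the fewest significant figures: 0.637 → 3 s.f., 3.9158 → 5 s.f., 0.361 → 3 s.f., 248.55 → 5 s.f.; limit is 3.
Rounded to 3 significant figures: 0.00181.

0.00181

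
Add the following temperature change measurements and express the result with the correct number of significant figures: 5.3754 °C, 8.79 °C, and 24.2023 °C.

5.3754 °C + 8.79 °C + 24.2023 °C = 38.3677 °C.
Addition/subtraction keeps the fewest decimal places: 5.3754 → 4 decimal places, 8.79 → 2 decimal places, 24.2023 → 4 decimal places; limit is 2.
Rounded to 2 decimal places: 38.37 °C.

38.37 °C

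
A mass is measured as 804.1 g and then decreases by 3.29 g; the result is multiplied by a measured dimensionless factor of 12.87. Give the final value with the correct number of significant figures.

1.031 × 10⁴ g

804.1 g − 3.29 g = 800.81 g; the difference is limited to 1 decimal place (4 s.f.).
Carrying full precision, 800.81 × 12.87 = 10306.4247 g; 12.87 has 4 s.f., so the result keeps min(4, 4) = 4 s.f.
Rounded to 4 significant figures: 1.031 × 10⁴ g.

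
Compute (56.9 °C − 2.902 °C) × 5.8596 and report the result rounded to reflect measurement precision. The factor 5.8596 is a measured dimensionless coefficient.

56.9 °C − 2.902 °C = 53.998 °C; the difference is limited to 1 decimal place (3 s.f.).
Carrying full precision, 53.998 × 5.8596 = 316.4066808 °C; 5.8596 has 5 s.f., so the result keeps min(3, 5) = 3 s.f.
Rounded to 3 significant figures: 316 °C.

316 °C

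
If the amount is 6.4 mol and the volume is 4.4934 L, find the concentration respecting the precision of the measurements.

concentration = 6.4 mol ÷ 4.4934 L = 1.424311212… mol/L.
6.4 has 2 significant figures; 4.4934 has 5.
Division/multiplication keeps the fewest: 2 significant figures.
Rounded: 1.4 mol/L.

1.4 mol/L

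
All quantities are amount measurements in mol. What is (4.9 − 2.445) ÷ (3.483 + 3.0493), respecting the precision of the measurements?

0.38

4.9 − 2.445 = 2.455, limited to 1 d.p. → 2 s.f.; 3.483 + 3.0493 = 6.5323, limited to 3 d.p. → 4 s.f.
Carrying full precision, 2.455 ÷ 6.5323 = 0.375824747792…; keep min(2, 4) = 2 s.f.
Rounded to 2 significant figures: 0.38.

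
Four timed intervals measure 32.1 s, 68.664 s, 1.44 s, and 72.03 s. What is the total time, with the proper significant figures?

174.2 s

32.1 s + 68.664 s + 1.44 s + 72.03 s = 174.234 s.
Addition/subtraction keeps the fewest decimal places: 32.1 → 1 decimal place, 68.664 → 3 decimal places, 1.44 → 2 decimal places, 72.03 → 2 decimal places; limit is 1.
Rounded to 1 decimal place: 174.2 s.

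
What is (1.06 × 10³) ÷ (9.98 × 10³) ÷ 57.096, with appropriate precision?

(1.06 × 10³) ÷ (9.98 × 10³) ÷ 57.096 = 0.00186024283399…
Multiplication/division keeps the fewest significant figures: 1.06 × 10³ → 3 s.f., 9.98 × 10³ → 3 s.f., 57.096 → 5 s.f.; limit is 3.
Rounded to 3 significant figures: 0.00186.

0.00186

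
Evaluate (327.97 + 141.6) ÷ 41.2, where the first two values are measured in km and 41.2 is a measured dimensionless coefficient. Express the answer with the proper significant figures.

327.97 km + 141.6 km = 469.57 km; the sum is limited to 1 decimal place (4 s.f.).
Carrying full precision, 469.57 ÷ 41.2 = 11.3973300971… km; 41.2 has 3 s.f., so the result keeps min(4, 3) = 3 s.f.
Rounded to 3 significant figures: 11.4 km.

11.4 km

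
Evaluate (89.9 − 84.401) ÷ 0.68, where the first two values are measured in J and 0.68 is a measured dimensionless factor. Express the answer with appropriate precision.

89.9 J − 84.401 J = 5.499 J; the difference is limited to 1 decimal place (2 s.f.).
Carrying full precision, 5.499 ÷ 0.68 = 8.08676470588… J; 0.68 has 2 s.f., so the result keeps min(2, 2) = 2 s.f.
Rounded to 2 significant figures: 8.1 J.

8.1 J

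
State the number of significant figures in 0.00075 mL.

0.00075: leading zeros are not significant.

2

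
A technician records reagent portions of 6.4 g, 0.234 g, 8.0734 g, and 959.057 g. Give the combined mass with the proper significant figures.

973.8 g

6.4 g + 0.234 g + 8.0734 g + 959.057 g = 973.7644 g.
Addition/subtraction keeps the fewest decimal places: 6.4 → 1 decimal place, 0.234 → 3 decimal places, 8.0734 → 4 decimal places, 959.057 → 3 decimal places; limit is 1.
Rounded to 1 decimal place: 973.8 g.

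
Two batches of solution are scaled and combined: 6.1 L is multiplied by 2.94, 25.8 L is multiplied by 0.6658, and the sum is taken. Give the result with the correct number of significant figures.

35 L

6.1 × 2.94 = 17.934 → 18 L (2 s.f., last digit at the 10^0 place).
25.8 × 0.6658 = 17.17764 → 17.2 L (3 s.f., last digit at the 10^-1 place).
Sum: 35.11164 L; keep the coarser place, 10^0.
Result: 35 L.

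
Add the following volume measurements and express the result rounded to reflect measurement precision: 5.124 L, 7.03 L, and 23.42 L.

5.124 L + 7.03 L + 23.42 L = 35.574 L.
Addition/subtraction keeps the fewest decimal places: 5.124 → 3 decimal places, 7.03 → 2 decimal places, 23.42 → 2 decimal places; limit is 2.
Rounded to 2 decimal places: 35.57 L.

35.57 L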